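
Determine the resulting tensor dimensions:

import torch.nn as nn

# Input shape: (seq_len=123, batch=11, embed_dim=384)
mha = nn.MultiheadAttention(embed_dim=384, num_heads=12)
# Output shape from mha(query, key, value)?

Input shape: (123, 11, 384)
Output shape: (123, 11, 384)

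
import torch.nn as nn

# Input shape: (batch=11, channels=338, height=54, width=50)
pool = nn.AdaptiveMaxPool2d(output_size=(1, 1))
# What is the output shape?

Input shape: (11, 338, 54, 50)
Output shape: (11, 338, 1, 1)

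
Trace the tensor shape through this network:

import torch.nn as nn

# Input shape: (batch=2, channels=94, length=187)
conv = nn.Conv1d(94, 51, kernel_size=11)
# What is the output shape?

Input shape: (2, 94, 187)
Output shape: (2, 51, 177)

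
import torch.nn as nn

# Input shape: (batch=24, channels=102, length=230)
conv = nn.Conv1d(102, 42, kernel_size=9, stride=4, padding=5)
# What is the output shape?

Input shape: (24, 102, 230)
Output shape: (24, 42, 58)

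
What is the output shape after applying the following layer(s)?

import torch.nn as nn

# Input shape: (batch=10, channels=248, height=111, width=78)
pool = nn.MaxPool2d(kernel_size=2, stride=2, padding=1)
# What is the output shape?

Input shape: (10, 248, 111, 78)
Output shape: (10, 248, 56, 40)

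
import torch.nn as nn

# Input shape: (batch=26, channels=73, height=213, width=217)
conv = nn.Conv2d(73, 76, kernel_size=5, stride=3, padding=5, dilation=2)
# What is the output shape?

Input shape: (26, 73, 213, 217)
Output shape: (26, 76, 72, 73)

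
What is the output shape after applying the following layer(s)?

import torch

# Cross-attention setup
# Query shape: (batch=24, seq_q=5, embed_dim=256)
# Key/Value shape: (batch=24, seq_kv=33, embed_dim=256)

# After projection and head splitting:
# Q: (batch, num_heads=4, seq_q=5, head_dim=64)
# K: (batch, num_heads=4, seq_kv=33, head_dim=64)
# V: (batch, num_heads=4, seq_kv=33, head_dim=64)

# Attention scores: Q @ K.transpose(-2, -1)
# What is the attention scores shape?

Input shape: (24, 5, 256)
Output shape: (24, 4, 5, 33)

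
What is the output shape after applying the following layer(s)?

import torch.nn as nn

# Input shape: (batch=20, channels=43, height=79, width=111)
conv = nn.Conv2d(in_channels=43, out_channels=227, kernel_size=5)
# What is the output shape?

Input shape: (20, 43, 79, 111)
Output shape: (20, 227, 75, 107)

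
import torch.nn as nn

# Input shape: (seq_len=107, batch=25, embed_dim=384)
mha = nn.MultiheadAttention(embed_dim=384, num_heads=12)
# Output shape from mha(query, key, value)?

Input shape: (107, 25, 384)
Output shape: (107, 25, 384)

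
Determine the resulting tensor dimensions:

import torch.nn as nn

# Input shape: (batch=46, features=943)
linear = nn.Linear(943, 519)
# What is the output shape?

Input shape: (46, 943)
Output shape: (46, 519)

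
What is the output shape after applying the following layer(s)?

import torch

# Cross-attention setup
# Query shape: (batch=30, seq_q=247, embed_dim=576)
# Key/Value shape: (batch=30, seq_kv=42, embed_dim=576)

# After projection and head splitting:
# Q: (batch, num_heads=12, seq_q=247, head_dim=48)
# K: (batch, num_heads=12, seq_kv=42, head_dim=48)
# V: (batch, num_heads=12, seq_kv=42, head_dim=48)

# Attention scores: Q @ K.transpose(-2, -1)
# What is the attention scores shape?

Input shape: (30, 247, 576)
Output shape: (30, 12, 247, 42)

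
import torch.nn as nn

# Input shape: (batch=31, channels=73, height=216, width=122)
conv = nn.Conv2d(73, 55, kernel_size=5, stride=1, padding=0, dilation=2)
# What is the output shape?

Input shape: (31, 73, 216, 122)
Output shape: (31, 55, 208, 114)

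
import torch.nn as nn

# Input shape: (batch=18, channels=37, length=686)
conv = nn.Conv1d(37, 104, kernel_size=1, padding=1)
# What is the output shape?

Input shape: (18, 37, 686)
Output shape: (18, 104, 688)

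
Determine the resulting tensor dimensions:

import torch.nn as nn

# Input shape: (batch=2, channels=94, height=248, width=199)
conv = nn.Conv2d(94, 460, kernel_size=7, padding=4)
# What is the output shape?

Input shape: (2, 94, 248, 199)
Output shape: (2, 460, 250, 201)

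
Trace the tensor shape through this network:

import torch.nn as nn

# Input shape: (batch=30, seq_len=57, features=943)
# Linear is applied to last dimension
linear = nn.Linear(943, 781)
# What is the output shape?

Input shape: (30, 57, 943)
Output shape: (30, 57, 781)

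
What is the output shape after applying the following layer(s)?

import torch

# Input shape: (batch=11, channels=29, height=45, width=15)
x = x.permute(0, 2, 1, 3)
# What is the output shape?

Input shape: (11, 29, 45, 15)
Output shape: (11, 45, 29, 15)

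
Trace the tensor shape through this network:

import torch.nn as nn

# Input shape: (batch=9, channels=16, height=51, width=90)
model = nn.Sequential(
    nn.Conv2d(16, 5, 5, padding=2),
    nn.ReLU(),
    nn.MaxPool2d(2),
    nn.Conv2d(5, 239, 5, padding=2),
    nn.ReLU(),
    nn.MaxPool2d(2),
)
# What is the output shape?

Input shape: (9, 16, 51, 90)
  -> after first Conv2d: (9, 5, 51, 90)
  -> after first MaxPool2d: (9, 5, 25, 45)
  -> after second Conv2d: (9, 239, 25, 45)
Output shape: (9, 239, 12, 22)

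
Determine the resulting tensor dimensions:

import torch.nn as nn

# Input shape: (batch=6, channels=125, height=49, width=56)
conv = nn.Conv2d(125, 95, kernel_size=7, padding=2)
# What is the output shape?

Input shape: (6, 125, 49, 56)
Output shape: (6, 95, 47, 54)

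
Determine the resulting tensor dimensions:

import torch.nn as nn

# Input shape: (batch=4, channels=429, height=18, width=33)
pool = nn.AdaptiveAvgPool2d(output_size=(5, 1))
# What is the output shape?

Input shape: (4, 429, 18, 33)
Output shape: (4, 429, 5, 1)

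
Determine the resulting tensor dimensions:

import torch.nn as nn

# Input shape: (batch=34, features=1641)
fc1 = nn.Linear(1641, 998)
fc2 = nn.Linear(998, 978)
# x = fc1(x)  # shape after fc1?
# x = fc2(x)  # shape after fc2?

Input shape: (34, 1641)
  -> after fc1: (34, 998)
Output shape: (34, 978)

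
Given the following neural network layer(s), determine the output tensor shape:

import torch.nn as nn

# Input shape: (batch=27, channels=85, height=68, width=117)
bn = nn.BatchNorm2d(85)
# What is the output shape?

Input shape: (27, 85, 68, 117)
Output shape: (27, 85, 68, 117)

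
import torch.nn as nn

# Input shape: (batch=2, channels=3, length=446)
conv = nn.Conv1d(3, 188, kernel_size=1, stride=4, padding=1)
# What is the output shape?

Input shape: (2, 3, 446)
Output shape: (2, 188, 112)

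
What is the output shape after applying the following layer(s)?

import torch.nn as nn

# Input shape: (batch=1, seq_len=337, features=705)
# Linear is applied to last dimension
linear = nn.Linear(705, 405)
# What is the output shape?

Input shape: (1, 337, 705)
Output shape: (1, 337, 405)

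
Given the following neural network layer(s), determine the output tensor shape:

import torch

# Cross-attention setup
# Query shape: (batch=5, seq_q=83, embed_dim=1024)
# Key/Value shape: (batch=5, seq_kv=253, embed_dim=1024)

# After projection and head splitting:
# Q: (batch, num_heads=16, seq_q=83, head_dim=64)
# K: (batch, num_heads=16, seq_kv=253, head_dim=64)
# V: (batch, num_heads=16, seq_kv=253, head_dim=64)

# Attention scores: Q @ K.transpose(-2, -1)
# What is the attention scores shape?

Input shape: (5, 83, 1024)
Output shape: (5, 16, 83, 253)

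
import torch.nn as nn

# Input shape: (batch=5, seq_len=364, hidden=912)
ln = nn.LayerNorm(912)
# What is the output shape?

Input shape: (5, 364, 912)
Output shape: (5, 364, 912)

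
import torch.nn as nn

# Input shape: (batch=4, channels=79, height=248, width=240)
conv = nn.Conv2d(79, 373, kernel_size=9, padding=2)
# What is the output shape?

Input shape: (4, 79, 248, 240)
Output shape: (4, 373, 244, 236)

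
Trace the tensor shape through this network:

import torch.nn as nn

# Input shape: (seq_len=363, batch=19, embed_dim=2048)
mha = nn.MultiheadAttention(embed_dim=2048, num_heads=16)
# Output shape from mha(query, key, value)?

Input shape: (363, 19, 2048)
Output shape: (363, 19, 2048)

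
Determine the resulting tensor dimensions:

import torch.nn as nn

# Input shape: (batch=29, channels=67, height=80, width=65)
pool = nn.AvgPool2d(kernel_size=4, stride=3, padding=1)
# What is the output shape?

Input shape: (29, 67, 80, 65)
Output shape: (29, 67, 27, 22)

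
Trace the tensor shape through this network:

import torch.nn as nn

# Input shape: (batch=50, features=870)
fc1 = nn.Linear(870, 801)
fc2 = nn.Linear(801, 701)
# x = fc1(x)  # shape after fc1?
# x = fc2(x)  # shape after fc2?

Input shape: (50, 870)
  -> after fc1: (50, 801)
Output shape: (50, 701)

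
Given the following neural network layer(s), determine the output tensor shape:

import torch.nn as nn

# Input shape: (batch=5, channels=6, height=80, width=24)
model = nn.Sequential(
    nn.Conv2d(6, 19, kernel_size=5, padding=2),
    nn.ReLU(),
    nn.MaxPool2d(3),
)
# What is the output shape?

Input shape: (5, 6, 80, 24)
  -> after Conv2d: (5, 19, 80, 24)
  -> after ReLU: (5, 19, 80, 24)
Output shape: (5, 19, 26, 8)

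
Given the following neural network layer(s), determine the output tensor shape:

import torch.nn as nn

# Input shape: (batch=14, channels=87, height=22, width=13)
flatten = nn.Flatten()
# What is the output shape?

Input shape: (14, 87, 22, 13)
Output shape: (14, 24882)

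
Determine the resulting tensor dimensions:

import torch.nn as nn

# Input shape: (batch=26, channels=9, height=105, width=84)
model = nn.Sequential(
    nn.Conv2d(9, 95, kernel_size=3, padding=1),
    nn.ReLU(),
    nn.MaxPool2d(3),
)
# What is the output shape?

Input shape: (26, 9, 105, 84)
  -> after Conv2d: (26, 95, 105, 84)
  -> after ReLU: (26, 95, 105, 84)
Output shape: (26, 95, 35, 28)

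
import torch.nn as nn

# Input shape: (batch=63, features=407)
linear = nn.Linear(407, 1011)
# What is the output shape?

Input shape: (63, 407)
Output shape: (63, 1011)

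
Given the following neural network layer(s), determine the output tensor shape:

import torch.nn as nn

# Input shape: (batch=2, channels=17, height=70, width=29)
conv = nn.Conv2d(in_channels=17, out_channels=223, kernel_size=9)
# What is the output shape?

Input shape: (2, 17, 70, 29)
Output shape: (2, 223, 62, 21)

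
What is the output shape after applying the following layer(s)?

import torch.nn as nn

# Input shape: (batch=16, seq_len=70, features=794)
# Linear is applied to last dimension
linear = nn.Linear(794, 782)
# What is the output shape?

Input shape: (16, 70, 794)
Output shape: (16, 70, 782)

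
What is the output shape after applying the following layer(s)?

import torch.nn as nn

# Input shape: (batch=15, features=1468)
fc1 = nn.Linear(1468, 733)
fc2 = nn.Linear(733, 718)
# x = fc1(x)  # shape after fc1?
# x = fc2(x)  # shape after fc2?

Input shape: (15, 1468)
  -> after fc1: (15, 733)
Output shape: (15, 718)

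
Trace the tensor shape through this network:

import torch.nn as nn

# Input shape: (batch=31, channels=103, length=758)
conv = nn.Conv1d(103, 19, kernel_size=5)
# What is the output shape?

Input shape: (31, 103, 758)
Output shape: (31, 19, 754)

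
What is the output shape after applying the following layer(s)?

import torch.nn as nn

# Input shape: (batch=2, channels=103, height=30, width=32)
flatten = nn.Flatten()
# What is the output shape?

Input shape: (2, 103, 30, 32)
Output shape: (2, 98880)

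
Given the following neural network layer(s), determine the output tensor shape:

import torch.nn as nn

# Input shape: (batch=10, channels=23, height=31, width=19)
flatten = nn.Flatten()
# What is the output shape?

Input shape: (10, 23, 31, 19)
Output shape: (10, 13547)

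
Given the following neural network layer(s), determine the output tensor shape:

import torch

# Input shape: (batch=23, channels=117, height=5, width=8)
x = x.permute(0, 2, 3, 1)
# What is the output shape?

Input shape: (23, 117, 5, 8)
Output shape: (23, 5, 8, 117)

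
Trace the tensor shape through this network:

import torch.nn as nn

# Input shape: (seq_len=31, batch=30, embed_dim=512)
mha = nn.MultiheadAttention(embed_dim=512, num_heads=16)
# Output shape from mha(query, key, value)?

Input shape: (31, 30, 512)
Output shape: (31, 30, 512)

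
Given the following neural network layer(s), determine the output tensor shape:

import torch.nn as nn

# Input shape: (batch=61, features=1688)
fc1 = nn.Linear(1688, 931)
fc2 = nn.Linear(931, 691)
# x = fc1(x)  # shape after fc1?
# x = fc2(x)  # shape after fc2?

Input shape: (61, 1688)
  -> after fc1: (61, 931)
Output shape: (61, 691)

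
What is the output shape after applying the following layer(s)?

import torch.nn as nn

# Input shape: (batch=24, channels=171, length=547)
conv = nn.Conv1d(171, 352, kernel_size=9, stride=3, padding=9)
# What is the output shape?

Input shape: (24, 171, 547)
Output shape: (24, 352, 186)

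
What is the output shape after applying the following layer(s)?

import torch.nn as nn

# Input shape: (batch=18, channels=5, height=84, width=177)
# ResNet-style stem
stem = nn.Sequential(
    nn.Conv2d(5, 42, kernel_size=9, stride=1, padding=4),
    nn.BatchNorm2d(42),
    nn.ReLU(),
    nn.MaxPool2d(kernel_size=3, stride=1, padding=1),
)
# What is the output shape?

Input shape: (18, 5, 84, 177)
  -> after Conv2d 9x9 stride=1: (18, 42, 84, 177)
Output shape: (18, 42, 84, 177)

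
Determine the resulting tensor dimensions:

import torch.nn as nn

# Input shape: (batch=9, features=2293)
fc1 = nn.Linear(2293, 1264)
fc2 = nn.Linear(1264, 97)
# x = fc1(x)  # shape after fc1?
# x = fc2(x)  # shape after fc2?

Input shape: (9, 2293)
  -> after fc1: (9, 1264)
Output shape: (9, 97)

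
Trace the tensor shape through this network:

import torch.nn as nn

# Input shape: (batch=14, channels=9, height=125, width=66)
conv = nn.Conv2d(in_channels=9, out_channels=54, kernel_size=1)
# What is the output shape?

Input shape: (14, 9, 125, 66)
Output shape: (14, 54, 125, 66)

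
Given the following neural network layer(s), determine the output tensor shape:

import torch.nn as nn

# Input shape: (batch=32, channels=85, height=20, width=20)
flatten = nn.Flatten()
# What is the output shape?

Input shape: (32, 85, 20, 20)
Output shape: (32, 34000)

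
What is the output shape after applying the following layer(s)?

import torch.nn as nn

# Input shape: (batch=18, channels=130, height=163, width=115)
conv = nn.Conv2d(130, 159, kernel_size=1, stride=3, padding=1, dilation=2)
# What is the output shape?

Input shape: (18, 130, 163, 115)
Output shape: (18, 159, 55, 39)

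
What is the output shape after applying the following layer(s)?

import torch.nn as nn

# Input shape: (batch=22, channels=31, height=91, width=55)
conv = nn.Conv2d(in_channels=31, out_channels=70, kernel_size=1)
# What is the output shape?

Input shape: (22, 31, 91, 55)
Output shape: (22, 70, 91, 55)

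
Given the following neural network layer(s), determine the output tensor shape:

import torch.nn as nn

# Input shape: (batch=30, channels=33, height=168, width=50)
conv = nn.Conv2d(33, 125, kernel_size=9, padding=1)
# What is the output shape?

Input shape: (30, 33, 168, 50)
Output shape: (30, 125, 162, 44)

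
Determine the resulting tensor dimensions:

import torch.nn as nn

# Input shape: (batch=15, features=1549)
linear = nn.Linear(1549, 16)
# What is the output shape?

Input shape: (15, 1549)
Output shape: (15, 16)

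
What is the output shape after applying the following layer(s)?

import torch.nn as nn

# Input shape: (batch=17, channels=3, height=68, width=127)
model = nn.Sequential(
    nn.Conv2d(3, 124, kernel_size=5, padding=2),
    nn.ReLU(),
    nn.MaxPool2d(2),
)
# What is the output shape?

Input shape: (17, 3, 68, 127)
  -> after Conv2d: (17, 124, 68, 127)
  -> after ReLU: (17, 124, 68, 127)
Output shape: (17, 124, 34, 63)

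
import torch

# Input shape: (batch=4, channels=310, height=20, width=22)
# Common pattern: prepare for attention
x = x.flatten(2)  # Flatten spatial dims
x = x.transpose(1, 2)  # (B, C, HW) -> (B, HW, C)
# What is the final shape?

Input shape: (4, 310, 20, 22)
  -> after flatten(2): (4, 310, 440)
Output shape: (4, 440, 310)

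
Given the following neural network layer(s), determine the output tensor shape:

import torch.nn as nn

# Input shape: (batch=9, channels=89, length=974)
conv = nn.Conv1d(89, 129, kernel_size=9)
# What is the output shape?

Input shape: (9, 89, 974)
Output shape: (9, 129, 966)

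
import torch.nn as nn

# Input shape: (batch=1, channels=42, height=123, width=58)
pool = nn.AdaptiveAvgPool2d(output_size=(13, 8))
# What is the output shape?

Input shape: (1, 42, 123, 58)
Output shape: (1, 42, 13, 8)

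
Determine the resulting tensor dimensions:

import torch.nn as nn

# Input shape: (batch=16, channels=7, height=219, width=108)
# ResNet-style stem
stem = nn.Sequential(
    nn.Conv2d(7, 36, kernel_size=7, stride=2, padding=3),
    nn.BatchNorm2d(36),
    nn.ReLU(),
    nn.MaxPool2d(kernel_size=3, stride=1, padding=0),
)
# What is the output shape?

Input shape: (16, 7, 219, 108)
  -> after Conv2d 7x7 stride=2: (16, 36, 110, 54)
Output shape: (16, 36, 108, 52)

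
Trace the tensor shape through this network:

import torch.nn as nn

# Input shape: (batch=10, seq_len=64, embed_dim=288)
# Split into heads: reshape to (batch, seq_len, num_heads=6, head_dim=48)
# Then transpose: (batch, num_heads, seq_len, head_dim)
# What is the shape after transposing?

Input shape: (10, 64, 288)
  -> after reshape: (10, 64, 6, 48)
Output shape: (10, 6, 64, 48)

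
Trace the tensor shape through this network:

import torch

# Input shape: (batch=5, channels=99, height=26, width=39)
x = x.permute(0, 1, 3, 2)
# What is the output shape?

Input shape: (5, 99, 26, 39)
Output shape: (5, 99, 39, 26)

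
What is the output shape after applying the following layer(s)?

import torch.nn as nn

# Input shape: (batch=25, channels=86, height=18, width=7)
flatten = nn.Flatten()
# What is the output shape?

Input shape: (25, 86, 18, 7)
Output shape: (25, 10836)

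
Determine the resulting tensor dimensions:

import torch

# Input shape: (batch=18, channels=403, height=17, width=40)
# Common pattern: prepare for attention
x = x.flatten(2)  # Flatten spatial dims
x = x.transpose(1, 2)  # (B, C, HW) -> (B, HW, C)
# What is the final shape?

Input shape: (18, 403, 17, 40)
  -> after flatten(2): (18, 403, 680)
Output shape: (18, 680, 403)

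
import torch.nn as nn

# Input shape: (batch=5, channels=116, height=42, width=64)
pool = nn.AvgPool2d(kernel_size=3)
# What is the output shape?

Input shape: (5, 116, 42, 64)
Output shape: (5, 116, 14, 21)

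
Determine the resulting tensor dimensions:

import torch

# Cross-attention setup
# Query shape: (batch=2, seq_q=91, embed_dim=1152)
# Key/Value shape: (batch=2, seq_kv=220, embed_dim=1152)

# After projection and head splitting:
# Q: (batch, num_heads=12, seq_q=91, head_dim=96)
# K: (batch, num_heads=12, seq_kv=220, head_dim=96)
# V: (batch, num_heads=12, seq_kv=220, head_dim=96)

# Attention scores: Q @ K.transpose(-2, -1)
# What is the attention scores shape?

Input shape: (2, 91, 1152)
Output shape: (2, 12, 91, 220)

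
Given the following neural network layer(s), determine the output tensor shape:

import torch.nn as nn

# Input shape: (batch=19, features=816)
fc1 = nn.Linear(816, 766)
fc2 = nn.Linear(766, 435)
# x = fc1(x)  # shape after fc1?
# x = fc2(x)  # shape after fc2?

Input shape: (19, 816)
  -> after fc1: (19, 766)
Output shape: (19, 435)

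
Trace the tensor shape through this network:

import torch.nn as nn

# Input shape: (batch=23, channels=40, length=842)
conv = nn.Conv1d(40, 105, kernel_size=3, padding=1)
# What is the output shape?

Input shape: (23, 40, 842)
Output shape: (23, 105, 842)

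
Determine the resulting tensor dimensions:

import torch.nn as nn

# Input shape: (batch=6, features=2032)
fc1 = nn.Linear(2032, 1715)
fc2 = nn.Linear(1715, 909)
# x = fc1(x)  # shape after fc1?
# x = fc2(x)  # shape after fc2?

Input shape: (6, 2032)
  -> after fc1: (6, 1715)
Output shape: (6, 909)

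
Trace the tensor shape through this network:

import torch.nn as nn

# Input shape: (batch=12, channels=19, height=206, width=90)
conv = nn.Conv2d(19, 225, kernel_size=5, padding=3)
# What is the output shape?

Input shape: (12, 19, 206, 90)
Output shape: (12, 225, 208, 92)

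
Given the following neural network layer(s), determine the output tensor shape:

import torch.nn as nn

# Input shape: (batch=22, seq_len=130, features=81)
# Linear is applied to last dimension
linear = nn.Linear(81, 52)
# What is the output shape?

Input shape: (22, 130, 81)
Output shape: (22, 130, 52)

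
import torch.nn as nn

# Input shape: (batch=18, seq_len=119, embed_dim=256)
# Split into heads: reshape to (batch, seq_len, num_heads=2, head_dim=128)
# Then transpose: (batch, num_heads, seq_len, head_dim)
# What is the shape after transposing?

Input shape: (18, 119, 256)
  -> after reshape: (18, 119, 2, 128)
Output shape: (18, 2, 119, 128)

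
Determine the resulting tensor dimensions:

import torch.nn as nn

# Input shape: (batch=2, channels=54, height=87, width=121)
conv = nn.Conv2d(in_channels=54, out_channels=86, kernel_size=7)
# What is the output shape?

Input shape: (2, 54, 87, 121)
Output shape: (2, 86, 81, 115)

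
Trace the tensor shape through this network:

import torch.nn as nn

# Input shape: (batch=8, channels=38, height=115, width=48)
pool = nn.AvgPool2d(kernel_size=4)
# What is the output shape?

Input shape: (8, 38, 115, 48)
Output shape: (8, 38, 28, 12)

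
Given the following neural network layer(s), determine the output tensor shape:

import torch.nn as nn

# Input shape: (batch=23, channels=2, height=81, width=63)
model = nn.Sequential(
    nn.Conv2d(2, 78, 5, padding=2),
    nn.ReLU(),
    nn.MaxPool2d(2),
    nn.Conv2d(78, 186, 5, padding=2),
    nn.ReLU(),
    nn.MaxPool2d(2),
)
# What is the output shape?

Input shape: (23, 2, 81, 63)
  -> after first Conv2d: (23, 78, 81, 63)
  -> after first MaxPool2d: (23, 78, 40, 31)
  -> after second Conv2d: (23, 186, 40, 31)
Output shape: (23, 186, 20, 15)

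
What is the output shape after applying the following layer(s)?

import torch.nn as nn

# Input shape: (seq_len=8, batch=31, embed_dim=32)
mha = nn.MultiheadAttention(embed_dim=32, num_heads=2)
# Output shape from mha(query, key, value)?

Input shape: (8, 31, 32)
Output shape: (8, 31, 32)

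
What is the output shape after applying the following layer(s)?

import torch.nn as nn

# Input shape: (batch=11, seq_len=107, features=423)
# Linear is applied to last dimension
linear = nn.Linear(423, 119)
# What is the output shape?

Input shape: (11, 107, 423)
Output shape: (11, 107, 119)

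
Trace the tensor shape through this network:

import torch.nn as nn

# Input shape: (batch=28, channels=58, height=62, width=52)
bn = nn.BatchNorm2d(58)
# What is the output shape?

Input shape: (28, 58, 62, 52)
Output shape: (28, 58, 62, 52)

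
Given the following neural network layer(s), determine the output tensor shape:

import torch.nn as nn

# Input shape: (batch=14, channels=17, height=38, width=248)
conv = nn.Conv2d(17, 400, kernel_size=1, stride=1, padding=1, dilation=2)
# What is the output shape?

Input shape: (14, 17, 38, 248)
Output shape: (14, 400, 40, 250)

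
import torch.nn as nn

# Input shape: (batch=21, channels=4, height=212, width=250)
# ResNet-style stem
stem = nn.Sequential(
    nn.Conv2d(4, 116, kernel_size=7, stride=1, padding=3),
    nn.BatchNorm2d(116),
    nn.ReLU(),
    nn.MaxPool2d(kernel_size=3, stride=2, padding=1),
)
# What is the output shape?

Input shape: (21, 4, 212, 250)
  -> after Conv2d 7x7 stride=1: (21, 116, 212, 250)
Output shape: (21, 116, 106, 125)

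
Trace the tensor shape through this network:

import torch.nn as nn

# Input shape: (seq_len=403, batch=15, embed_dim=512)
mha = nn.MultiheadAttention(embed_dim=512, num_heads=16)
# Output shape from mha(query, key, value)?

Input shape: (403, 15, 512)
Output shape: (403, 15, 512)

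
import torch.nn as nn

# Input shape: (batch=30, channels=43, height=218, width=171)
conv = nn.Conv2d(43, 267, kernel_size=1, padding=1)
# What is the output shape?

Input shape: (30, 43, 218, 171)
Output shape: (30, 267, 220, 173)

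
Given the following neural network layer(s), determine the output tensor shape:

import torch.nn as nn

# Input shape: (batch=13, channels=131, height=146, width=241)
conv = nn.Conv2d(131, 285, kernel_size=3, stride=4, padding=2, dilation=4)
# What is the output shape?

Input shape: (13, 131, 146, 241)
Output shape: (13, 285, 36, 60)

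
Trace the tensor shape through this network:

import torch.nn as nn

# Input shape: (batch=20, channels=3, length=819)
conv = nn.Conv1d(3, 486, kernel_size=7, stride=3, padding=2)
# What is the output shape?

Input shape: (20, 3, 819)
Output shape: (20, 486, 273)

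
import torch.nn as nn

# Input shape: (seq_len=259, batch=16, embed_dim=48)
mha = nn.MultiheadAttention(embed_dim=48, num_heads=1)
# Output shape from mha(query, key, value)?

Input shape: (259, 16, 48)
Output shape: (259, 16, 48)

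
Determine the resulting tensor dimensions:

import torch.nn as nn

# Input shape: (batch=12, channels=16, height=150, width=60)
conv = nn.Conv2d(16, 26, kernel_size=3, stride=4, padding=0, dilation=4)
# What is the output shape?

Input shape: (12, 16, 150, 60)
Output shape: (12, 26, 36, 13)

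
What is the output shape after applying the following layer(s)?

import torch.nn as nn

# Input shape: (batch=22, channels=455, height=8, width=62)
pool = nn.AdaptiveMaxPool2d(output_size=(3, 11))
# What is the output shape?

Input shape: (22, 455, 8, 62)
Output shape: (22, 455, 3, 11)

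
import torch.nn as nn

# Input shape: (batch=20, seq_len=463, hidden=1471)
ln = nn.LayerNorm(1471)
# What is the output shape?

Input shape: (20, 463, 1471)
Output shape: (20, 463, 1471)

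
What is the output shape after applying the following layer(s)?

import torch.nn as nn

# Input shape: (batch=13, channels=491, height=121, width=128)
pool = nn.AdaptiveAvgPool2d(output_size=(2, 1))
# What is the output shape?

Input shape: (13, 491, 121, 128)
Output shape: (13, 491, 2, 1)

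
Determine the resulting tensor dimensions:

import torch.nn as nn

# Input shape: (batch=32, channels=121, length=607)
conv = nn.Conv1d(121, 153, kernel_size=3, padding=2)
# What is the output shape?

Input shape: (32, 121, 607)
Output shape: (32, 153, 609)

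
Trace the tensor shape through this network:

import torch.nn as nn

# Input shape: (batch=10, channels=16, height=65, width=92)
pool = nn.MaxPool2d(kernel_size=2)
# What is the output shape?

Input shape: (10, 16, 65, 92)
Output shape: (10, 16, 32, 46)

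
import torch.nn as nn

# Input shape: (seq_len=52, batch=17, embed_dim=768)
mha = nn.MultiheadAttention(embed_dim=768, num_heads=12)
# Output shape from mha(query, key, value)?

Input shape: (52, 17, 768)
Output shape: (52, 17, 768)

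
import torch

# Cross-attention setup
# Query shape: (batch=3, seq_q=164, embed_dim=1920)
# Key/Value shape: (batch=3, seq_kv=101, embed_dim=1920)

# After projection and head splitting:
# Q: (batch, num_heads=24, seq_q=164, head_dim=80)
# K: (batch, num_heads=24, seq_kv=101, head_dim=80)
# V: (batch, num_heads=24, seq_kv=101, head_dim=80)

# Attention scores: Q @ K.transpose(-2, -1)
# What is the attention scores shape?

Input shape: (3, 164, 1920)
Output shape: (3, 24, 164, 101)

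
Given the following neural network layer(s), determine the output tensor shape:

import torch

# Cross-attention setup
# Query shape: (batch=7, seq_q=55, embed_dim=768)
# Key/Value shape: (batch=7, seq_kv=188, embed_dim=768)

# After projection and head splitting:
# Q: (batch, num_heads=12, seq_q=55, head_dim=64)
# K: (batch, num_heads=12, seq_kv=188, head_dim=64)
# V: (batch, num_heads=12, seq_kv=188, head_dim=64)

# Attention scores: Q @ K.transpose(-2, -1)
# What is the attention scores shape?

Input shape: (7, 55, 768)
Output shape: (7, 12, 55, 188)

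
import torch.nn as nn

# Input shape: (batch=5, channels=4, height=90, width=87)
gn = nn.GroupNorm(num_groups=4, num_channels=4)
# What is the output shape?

Input shape: (5, 4, 90, 87)
Output shape: (5, 4, 90, 87)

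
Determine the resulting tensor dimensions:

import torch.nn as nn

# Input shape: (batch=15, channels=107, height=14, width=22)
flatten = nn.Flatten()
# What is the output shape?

Input shape: (15, 107, 14, 22)
Output shape: (15, 32956)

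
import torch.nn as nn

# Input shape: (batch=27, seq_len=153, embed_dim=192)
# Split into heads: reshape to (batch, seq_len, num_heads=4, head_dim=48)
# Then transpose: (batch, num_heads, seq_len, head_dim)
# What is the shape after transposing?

Input shape: (27, 153, 192)
  -> after reshape: (27, 153, 4, 48)
Output shape: (27, 4, 153, 48)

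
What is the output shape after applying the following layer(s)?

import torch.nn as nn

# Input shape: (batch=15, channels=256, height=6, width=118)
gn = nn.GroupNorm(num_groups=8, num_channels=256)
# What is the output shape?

Input shape: (15, 256, 6, 118)
Output shape: (15, 256, 6, 118)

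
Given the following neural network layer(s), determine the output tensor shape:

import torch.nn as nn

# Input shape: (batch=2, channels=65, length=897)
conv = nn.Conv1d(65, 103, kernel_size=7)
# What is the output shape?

Input shape: (2, 65, 897)
Output shape: (2, 103, 891)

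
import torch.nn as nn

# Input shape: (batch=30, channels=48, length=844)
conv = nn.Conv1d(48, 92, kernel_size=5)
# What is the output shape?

Input shape: (30, 48, 844)
Output shape: (30, 92, 840)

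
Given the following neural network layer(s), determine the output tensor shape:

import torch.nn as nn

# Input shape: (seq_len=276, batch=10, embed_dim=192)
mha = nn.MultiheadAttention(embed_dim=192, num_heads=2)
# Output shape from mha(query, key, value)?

Input shape: (276, 10, 192)
Output shape: (276, 10, 192)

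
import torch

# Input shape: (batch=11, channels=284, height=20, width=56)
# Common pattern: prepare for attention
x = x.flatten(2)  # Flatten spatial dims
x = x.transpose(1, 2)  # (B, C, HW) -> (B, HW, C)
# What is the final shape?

Input shape: (11, 284, 20, 56)
  -> after flatten(2): (11, 284, 1120)
Output shape: (11, 1120, 284)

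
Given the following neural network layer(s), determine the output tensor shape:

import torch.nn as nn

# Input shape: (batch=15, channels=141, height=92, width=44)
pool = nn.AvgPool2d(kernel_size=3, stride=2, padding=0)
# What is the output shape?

Input shape: (15, 141, 92, 44)
Output shape: (15, 141, 45, 21)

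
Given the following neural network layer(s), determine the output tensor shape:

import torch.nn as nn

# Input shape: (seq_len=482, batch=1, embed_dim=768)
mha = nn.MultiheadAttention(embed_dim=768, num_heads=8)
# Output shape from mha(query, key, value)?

Input shape: (482, 1, 768)
Output shape: (482, 1, 768)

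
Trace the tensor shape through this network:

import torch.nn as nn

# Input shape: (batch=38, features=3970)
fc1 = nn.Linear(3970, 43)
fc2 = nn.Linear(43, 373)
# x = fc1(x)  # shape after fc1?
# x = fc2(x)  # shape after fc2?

Input shape: (38, 3970)
  -> after fc1: (38, 43)
Output shape: (38, 373)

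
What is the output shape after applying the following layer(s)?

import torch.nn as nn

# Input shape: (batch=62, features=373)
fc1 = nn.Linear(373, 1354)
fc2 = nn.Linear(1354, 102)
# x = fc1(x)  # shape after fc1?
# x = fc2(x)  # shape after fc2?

Input shape: (62, 373)
  -> after fc1: (62, 1354)
Output shape: (62, 102)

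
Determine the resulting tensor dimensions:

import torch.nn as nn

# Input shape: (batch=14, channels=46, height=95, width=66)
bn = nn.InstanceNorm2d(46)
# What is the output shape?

Input shape: (14, 46, 95, 66)
Output shape: (14, 46, 95, 66)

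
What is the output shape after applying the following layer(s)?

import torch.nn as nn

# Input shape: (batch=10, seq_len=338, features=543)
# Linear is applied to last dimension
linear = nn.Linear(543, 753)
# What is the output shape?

Input shape: (10, 338, 543)
Output shape: (10, 338, 753)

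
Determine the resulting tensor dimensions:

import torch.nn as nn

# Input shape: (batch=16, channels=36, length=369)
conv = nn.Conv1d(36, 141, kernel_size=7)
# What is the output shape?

Input shape: (16, 36, 369)
Output shape: (16, 141, 363)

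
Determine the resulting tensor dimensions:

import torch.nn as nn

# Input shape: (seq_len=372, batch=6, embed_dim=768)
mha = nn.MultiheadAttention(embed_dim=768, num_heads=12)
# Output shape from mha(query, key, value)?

Input shape: (372, 6, 768)
Output shape: (372, 6, 768)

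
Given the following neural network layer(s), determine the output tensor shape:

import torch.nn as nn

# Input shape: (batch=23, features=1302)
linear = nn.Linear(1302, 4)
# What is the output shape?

Input shape: (23, 1302)
Output shape: (23, 4)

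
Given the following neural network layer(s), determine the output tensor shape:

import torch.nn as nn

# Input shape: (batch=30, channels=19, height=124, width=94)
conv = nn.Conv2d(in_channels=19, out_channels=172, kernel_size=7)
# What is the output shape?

Input shape: (30, 19, 124, 94)
Output shape: (30, 172, 118, 88)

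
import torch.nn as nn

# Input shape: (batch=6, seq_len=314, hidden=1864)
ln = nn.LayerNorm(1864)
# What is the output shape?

Input shape: (6, 314, 1864)
Output shape: (6, 314, 1864)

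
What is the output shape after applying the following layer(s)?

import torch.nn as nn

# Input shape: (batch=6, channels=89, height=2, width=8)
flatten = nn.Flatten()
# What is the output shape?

Input shape: (6, 89, 2, 8)
Output shape: (6, 1424)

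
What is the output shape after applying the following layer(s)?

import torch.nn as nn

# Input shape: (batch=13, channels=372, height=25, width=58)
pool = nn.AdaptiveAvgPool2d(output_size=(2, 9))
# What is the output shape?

Input shape: (13, 372, 25, 58)
Output shape: (13, 372, 2, 9)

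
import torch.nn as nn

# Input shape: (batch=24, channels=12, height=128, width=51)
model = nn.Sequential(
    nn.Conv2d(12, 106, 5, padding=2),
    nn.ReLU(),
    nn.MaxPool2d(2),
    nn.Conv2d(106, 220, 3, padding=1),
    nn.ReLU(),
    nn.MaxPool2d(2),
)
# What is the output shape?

Input shape: (24, 12, 128, 51)
  -> after first Conv2d: (24, 106, 128, 51)
  -> after first MaxPool2d: (24, 106, 64, 25)
  -> after second Conv2d: (24, 220, 64, 25)
Output shape: (24, 220, 32, 12)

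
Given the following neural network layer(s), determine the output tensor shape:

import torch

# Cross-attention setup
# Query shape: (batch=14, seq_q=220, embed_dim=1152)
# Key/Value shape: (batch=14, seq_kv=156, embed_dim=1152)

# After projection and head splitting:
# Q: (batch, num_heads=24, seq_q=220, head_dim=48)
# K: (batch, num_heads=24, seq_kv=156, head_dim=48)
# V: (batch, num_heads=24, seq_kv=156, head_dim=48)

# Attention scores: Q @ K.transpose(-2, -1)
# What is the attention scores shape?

Input shape: (14, 220, 1152)
Output shape: (14, 24, 220, 156)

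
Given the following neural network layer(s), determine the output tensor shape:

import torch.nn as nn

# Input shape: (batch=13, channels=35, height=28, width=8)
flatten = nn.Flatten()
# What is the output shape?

Input shape: (13, 35, 28, 8)
Output shape: (13, 7840)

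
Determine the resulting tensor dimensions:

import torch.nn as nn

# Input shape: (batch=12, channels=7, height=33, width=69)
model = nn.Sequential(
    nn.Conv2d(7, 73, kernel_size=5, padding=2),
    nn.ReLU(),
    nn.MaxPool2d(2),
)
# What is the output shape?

Input shape: (12, 7, 33, 69)
  -> after Conv2d: (12, 73, 33, 69)
  -> after ReLU: (12, 73, 33, 69)
Output shape: (12, 73, 16, 34)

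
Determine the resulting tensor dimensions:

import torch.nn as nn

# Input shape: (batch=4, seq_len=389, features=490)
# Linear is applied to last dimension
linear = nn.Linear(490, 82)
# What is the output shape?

Input shape: (4, 389, 490)
Output shape: (4, 389, 82)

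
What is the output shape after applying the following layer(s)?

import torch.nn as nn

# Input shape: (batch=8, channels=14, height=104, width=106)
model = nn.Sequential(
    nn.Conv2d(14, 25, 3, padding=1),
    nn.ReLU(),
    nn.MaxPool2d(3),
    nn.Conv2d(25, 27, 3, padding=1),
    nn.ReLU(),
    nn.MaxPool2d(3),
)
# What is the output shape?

Input shape: (8, 14, 104, 106)
  -> after first Conv2d: (8, 25, 104, 106)
  -> after first MaxPool2d: (8, 25, 34, 35)
  -> after second Conv2d: (8, 27, 34, 35)
Output shape: (8, 27, 11, 11)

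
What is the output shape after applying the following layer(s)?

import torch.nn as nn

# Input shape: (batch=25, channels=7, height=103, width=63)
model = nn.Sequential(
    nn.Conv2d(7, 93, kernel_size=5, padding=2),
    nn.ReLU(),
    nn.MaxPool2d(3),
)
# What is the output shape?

Input shape: (25, 7, 103, 63)
  -> after Conv2d: (25, 93, 103, 63)
  -> after ReLU: (25, 93, 103, 63)
Output shape: (25, 93, 34, 21)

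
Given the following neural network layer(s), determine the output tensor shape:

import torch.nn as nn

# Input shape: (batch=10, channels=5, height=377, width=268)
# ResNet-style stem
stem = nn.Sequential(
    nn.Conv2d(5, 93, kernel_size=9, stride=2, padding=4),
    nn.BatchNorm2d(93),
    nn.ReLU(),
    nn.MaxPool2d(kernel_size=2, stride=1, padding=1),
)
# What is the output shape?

Input shape: (10, 5, 377, 268)
  -> after Conv2d 9x9 stride=2: (10, 93, 189, 134)
Output shape: (10, 93, 190, 135)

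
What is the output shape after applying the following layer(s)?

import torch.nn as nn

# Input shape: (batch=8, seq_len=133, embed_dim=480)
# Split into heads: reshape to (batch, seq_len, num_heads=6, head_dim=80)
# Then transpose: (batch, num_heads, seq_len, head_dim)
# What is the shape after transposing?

Input shape: (8, 133, 480)
  -> after reshape: (8, 133, 6, 80)
Output shape: (8, 6, 133, 80)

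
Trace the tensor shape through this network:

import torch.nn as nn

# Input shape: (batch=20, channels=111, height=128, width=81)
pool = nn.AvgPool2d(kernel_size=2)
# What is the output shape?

Input shape: (20, 111, 128, 81)
Output shape: (20, 111, 64, 40)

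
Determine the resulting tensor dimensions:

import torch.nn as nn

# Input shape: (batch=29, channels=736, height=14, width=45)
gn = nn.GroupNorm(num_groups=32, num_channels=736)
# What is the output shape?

Input shape: (29, 736, 14, 45)
Output shape: (29, 736, 14, 45)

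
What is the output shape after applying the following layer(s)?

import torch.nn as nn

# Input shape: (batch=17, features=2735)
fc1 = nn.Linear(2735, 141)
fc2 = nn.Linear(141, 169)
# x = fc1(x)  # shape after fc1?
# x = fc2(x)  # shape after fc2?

Input shape: (17, 2735)
  -> after fc1: (17, 141)
Output shape: (17, 169)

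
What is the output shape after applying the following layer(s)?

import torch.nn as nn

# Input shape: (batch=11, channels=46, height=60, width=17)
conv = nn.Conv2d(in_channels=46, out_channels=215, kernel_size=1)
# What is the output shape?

Input shape: (11, 46, 60, 17)
Output shape: (11, 215, 60, 17)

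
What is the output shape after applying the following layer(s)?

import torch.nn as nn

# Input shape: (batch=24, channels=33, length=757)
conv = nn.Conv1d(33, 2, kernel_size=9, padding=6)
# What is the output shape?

Input shape: (24, 33, 757)
Output shape: (24, 2, 761)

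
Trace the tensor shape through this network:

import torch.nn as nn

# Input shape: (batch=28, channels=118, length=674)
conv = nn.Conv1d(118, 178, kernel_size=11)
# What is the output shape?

Input shape: (28, 118, 674)
Output shape: (28, 178, 664)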